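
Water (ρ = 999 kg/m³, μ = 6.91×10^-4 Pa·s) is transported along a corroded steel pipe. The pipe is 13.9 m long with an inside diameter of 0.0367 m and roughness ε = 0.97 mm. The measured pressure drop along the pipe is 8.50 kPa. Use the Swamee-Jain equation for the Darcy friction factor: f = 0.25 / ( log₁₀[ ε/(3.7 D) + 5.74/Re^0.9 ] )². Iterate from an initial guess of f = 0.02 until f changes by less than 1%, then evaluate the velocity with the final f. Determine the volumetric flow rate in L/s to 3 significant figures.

Q ≈ 0.953 L/s

Rearranging Darcy-Weisbach: V = √(2·ΔP·D/(f·L·ρ)). With ε/D = 0.00097/0.0367 = 0.0264, iterate starting from f = 0.02:
  f = 0.02 → V = √(2·8500·0.0367/(0.02·13.9·999)) = 1.499 m/s; Re = ρVD/μ = 7.953e+04; f → 0.05496
  f = 0.05496 → V = 0.9041 m/s; Re = 4.797e+04; f → 0.05535
Converged (Δf/f < 1%). With the final f = 0.05535: V = √(2·8500·0.0367/(0.05535·13.9·999)) = 0.901 m/s.
Q = V·A = 0.901·(π/4·0.0367²) = 0.0009531 m³/s = 0.953 L/s.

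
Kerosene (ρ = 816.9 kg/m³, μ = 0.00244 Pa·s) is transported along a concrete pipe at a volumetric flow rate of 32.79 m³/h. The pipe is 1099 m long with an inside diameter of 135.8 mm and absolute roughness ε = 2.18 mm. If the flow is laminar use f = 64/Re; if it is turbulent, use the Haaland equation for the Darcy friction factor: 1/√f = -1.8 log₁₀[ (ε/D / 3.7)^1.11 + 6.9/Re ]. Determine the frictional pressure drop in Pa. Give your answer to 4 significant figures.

ΔP ≈ 60580 Pa

Q = 32.79 m³/h = 32.79/3600 = 0.009108 m³/s.
Cross-sectional area A = πD²/4 = π(0.1358)²/4 = 0.01448 m²; mean velocity V = Q/A = 0.009108/0.01448 = 0.6289 m/s.
Reynolds number Re = ρVD/μ = 816.9 · 0.6289 · 0.1358 / 0.00244 = 2.859e+04.
Re > 4000 → turbulent. Relative roughness ε/D = 0.00218/0.1358 = 0.0161. Haaland: 1/√f = -1.8 log₁₀[(0.0161/3.7)^1.11 + 6.9/2.859e+04] = -1.8 log₁₀[0.00238 + 0.000241] = 4.645, so f = 0.04634.
Darcy-Weisbach: ΔP = f(L/D)(ρV²/2) = 0.04634·(1099/0.1358)·(816.9·0.6289²/2) = 0.04634·8093·161.5 = 6.058e+04 Pa.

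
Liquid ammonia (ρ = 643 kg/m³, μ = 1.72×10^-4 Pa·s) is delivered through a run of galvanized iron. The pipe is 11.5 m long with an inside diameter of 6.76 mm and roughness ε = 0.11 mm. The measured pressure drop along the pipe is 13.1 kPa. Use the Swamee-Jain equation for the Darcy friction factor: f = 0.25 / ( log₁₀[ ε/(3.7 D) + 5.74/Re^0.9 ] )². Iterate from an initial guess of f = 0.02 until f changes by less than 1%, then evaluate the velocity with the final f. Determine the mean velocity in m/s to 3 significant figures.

V ≈ 0.706 m/s

Rearranging Darcy-Weisbach: V = √(2·ΔP·D/(f·L·ρ)). With ε/D = 0.00011/0.00676 = 0.0163, iterate starting from f = 0.02:
  f = 0.02 → V = √(2·1.31e+04·0.00676/(0.02·11.5·643)) = 1.094 m/s; Re = ρVD/μ = 2.766e+04; f → 0.04713
  f = 0.04713 → V = 0.7129 m/s; Re = 1.802e+04; f → 0.04809
  f = 0.04809 → V = 0.7058 m/s; Re = 1.784e+04; f → 0.04811
Converged (Δf/f < 1%). With the final f = 0.04811: V = √(2·1.31e+04·0.00676/(0.04811·11.5·643)) = 0.7056 m/s.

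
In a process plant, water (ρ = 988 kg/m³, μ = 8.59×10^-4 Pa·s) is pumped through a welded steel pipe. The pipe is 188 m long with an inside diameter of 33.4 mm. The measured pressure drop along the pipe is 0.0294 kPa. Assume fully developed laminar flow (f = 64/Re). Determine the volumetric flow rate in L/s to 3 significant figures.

For laminar flow, f = 64/Re with Re = ρVD/μ, so Darcy-Weisbach reduces to ΔP = 32μLV/D². Solving for V: V = ΔP·D²/(32μL) = 29.4·(0.0334)²/(32·0.000859·188) = 0.006347 m/s.
Check: Re = ρVD/μ = 988·0.006347·0.0334/0.000859 = 243.8 < 2300, so the laminar assumption holds.
Q = V·A = 0.006347·(π/4·0.0334²) = 5.561e-06 m³/s = 0.00556 L/s.

Q ≈ 0.00556 L/s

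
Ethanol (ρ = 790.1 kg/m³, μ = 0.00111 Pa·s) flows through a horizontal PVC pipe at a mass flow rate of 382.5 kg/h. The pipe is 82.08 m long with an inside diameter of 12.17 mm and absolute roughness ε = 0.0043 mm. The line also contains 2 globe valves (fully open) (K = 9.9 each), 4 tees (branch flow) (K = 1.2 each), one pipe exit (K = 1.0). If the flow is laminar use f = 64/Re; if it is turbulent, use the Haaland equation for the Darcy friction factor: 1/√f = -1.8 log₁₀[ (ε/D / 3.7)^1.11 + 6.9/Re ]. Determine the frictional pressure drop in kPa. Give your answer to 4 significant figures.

ṁ = 382.5 kg/h = 382.5/3600 = 0.1062 kg/s.
A = πD²/4 = π(0.01217)²/4 = 0.0001163 m²; mean velocity V = ṁ/(ρA) = 0.1062/(790.1 · 0.0001163) = 1.156 m/s.
Reynolds number Re = ρVD/μ = 790.1 · 1.156 · 0.01217 / 0.00111 = 1.001e+04.
Re > 4000 → turbulent. Relative roughness ε/D = 4.3e-06/0.01217 = 0.000353. Haaland: 1/√f = -1.8 log₁₀[(0.000353/3.7)^1.11 + 6.9/1.001e+04] = -1.8 log₁₀[3.45e-05 + 0.000689] = 5.653, so f = 0.03129.
Total minor-loss coefficient ΣK = 2·9.9 + 4·1.2 + 1·1 = 25.6.
ΔP = [f·L/D + ΣK]·(ρV²/2) = [0.03129·82.08/0.01217 + 25.6]·(790.1·1.156²/2) = [211.1 + 25.6]·528 = 1.249e+05 Pa.
ΔP = 1.249e+05 Pa = 124.9 kPa.

ΔP ≈ 124.9 kPa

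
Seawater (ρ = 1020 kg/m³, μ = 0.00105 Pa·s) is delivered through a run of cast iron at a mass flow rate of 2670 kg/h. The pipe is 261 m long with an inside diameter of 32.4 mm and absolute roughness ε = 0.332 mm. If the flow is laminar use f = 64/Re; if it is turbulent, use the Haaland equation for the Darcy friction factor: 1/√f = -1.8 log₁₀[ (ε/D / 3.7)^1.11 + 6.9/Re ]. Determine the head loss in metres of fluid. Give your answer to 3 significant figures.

h_f ≈ 12.8 m

ṁ = 2670 kg/h = 2670/3600 = 0.7417 kg/s.
A = πD²/4 = π(0.0324)²/4 = 0.0008245 m²; mean velocity V = ṁ/(ρA) = 0.7417/(1020 · 0.0008245) = 0.8819 m/s.
Reynolds number Re = ρVD/μ = 1020 · 0.8819 · 0.0324 / 0.00105 = 2.776e+04.
Re > 4000 → turbulent. Relative roughness ε/D = 0.000332/0.0324 = 0.0102. Haaland: 1/√f = -1.8 log₁₀[(0.0102/3.7)^1.11 + 6.9/2.776e+04] = -1.8 log₁₀[0.00145 + 0.000249] = 4.986, so f = 0.04022.
Darcy-Weisbach: ΔP = f(L/D)(ρV²/2) = 0.04022·(261/0.0324)·(1020·0.8819²/2) = 0.04022·8056·396.7 = 1.285e+05 Pa.
Head loss h_f = ΔP/(ρg) = 1.285e+05/(1020·9.81) = 12.8 m.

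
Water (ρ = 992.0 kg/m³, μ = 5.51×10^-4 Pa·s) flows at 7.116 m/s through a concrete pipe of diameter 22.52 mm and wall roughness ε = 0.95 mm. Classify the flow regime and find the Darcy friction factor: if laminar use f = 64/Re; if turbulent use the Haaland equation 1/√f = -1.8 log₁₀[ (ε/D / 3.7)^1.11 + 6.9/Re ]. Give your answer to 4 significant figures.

Re = ρVD/μ = 992·7.116·0.02252/0.000551 = 2.885e+05.
Re > 4000 → turbulent. ε/D = 0.00095/0.02252 = 0.0422; Haaland: 1/√f = -1.8 log₁₀[0.00697 + 2.39e-05] = 3.88, so f = 0.06644.

f ≈ 0.06644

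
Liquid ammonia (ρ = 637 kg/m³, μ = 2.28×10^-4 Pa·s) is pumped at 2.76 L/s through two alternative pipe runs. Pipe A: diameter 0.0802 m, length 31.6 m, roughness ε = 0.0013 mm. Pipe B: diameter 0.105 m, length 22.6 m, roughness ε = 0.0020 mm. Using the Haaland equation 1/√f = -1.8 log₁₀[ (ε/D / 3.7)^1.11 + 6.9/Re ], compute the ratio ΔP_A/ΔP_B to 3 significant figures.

ΔP_A/ΔP_B ≈ 5.09

Pipe A: V = Q/A = 0.00276/0.005052 = 0.5463 m/s; Re = 1.224e+05; ε/D = 1.62e-05; Haaland → f = 0.01716; ΔP_A = f(L/D)(ρV²/2) = 643 Pa.
Pipe B: V = Q/A = 0.00276/0.008659 = 0.3187 m/s; Re = 9.35e+04; ε/D = 1.9e-05; Haaland → f = 0.01815; ΔP_B = f(L/D)(ρV²/2) = 126.4 Pa.
ΔP_A/ΔP_B = 643/126.4 = 5.09.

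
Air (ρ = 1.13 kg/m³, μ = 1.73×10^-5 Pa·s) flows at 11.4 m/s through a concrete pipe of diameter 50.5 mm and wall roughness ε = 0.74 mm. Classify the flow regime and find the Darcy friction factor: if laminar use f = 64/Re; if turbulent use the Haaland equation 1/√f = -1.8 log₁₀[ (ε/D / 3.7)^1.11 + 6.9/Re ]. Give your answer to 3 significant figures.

Re = ρVD/μ = 1.13·11.4·0.0505/1.73e-05 = 3.76e+04.
Re > 4000 → turbulent. ε/D = 0.00074/0.0505 = 0.0147; Haaland: 1/√f = -1.8 log₁₀[0.00216 + 0.000183] = 4.736, so f = 0.04459.

f ≈ 0.0446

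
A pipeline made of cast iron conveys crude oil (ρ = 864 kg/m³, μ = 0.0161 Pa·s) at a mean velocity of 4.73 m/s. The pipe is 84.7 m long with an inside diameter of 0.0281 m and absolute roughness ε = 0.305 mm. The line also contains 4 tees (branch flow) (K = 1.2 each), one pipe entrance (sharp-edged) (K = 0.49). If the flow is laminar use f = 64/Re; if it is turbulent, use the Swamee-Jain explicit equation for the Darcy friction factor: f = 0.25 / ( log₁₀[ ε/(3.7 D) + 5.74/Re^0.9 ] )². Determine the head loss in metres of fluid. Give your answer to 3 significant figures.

Reynolds number Re = ρVD/μ = 864 · 4.73 · 0.0281 / 0.0161 = 7133.
Re > 4000 → turbulent. Relative roughness ε/D = 0.000305/0.0281 = 0.0109. Swamee-Jain: f = 0.25/(log₁₀[0.0109/3.7 + 5.74/7133^0.9])² = 0.25/(log₁₀[0.00293 + 0.00195])² = 0.25/(-2.311)² = 0.04681.
Total minor-loss coefficient ΣK = 4·1.2 + 1·0.49 = 5.29.
ΔP = [f·L/D + ΣK]·(ρV²/2) = [0.04681·84.7/0.0281 + 5.29]·(864·4.73²/2) = [141.1 + 5.29]·9665 = 1.415e+06 Pa.
Head loss h_f = ΔP/(ρg) = 1.415e+06/(864·9.81) = 167 m.

h_f ≈ 167 m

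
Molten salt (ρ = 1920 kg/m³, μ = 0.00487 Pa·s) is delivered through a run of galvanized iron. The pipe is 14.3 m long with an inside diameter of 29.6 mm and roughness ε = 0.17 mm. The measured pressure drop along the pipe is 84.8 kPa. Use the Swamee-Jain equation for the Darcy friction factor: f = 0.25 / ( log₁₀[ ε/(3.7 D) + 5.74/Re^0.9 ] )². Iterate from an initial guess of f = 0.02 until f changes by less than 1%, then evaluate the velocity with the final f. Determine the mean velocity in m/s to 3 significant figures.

Rearranging Darcy-Weisbach: V = √(2·ΔP·D/(f·L·ρ)). With ε/D = 0.00017/0.0296 = 0.00574, iterate starting from f = 0.02:
  f = 0.02 → V = √(2·8.48e+04·0.0296/(0.02·14.3·1920)) = 3.024 m/s; Re = ρVD/μ = 3.528e+04; f → 0.03441
  f = 0.03441 → V = 2.305 m/s; Re = 2.69e+04; f → 0.0351
  f = 0.0351 → V = 2.282 m/s; Re = 2.663e+04; f → 0.03513
Converged (Δf/f < 1%). With the final f = 0.03513: V = √(2·8.48e+04·0.0296/(0.03513·14.3·1920)) = 2.281 m/s.

V ≈ 2.28 m/s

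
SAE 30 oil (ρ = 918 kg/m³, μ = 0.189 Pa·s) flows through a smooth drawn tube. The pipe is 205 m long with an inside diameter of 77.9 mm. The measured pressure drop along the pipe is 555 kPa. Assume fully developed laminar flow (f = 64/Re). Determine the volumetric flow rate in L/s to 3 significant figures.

Q ≈ 12.9 L/s

For laminar flow, f = 64/Re with Re = ρVD/μ, so Darcy-Weisbach reduces to ΔP = 32μLV/D². Solving for V: V = ΔP·D²/(32μL) = 5.55e+05·(0.0779)²/(32·0.189·205) = 2.716 m/s.
Check: Re = ρVD/μ = 918·2.716·0.0779/0.189 = 1028 < 2300, so the laminar assumption holds.
Q = V·A = 2.716·(π/4·0.0779²) = 0.01295 m³/s = 12.9 L/s.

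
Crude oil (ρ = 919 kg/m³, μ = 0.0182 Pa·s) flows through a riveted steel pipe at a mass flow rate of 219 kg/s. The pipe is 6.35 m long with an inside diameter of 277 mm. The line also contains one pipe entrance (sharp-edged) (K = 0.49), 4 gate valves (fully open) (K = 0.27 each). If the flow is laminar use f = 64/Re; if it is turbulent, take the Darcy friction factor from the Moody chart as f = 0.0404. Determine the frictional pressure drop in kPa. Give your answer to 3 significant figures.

A = πD²/4 = π(0.277)²/4 = 0.06026 m²; mean velocity V = ṁ/(ρA) = 219/(919 · 0.06026) = 3.954 m/s.
Reynolds number Re = ρVD/μ = 919 · 3.954 · 0.277 / 0.0182 = 5.531e+04.
Re > 4000 → turbulent; use the Moody-chart value f = 0.0404.
Total minor-loss coefficient ΣK = 1·0.49 + 4·0.27 = 1.57.
ΔP = [f·L/D + ΣK]·(ρV²/2) = [0.0404·6.35/0.277 + 1.57]·(919·3.954²/2) = [0.9261 + 1.57]·7185 = 1.794e+04 Pa.
ΔP = 1.794e+04 Pa = 17.9 kPa.

ΔP ≈ 17.9 kPa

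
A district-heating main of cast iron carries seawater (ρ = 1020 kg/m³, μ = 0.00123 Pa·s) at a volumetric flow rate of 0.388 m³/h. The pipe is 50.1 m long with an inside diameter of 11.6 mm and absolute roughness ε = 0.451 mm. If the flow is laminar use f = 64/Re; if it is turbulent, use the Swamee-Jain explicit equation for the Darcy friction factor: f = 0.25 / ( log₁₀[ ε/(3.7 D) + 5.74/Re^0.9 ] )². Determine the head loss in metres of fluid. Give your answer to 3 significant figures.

h_f ≈ 15.5 m

Q = 0.388 m³/h = 0.388/3600 = 0.0001078 m³/s.
Cross-sectional area A = πD²/4 = π(0.0116)²/4 = 0.0001057 m²; mean velocity V = Q/A = 0.0001078/0.0001057 = 1.02 m/s.
Reynolds number Re = ρVD/μ = 1020 · 1.02 · 0.0116 / 0.00123 = 9810.
Re > 4000 → turbulent. Relative roughness ε/D = 0.000451/0.0116 = 0.0389. Swamee-Jain: f = 0.25/(log₁₀[0.0389/3.7 + 5.74/9810^0.9])² = 0.25/(log₁₀[0.0105 + 0.00147])² = 0.25/(-1.922)² = 0.06769.
Darcy-Weisbach: ΔP = f(L/D)(ρV²/2) = 0.06769·(50.1/0.0116)·(1020·1.02²/2) = 0.06769·4319·530.4 = 1.551e+05 Pa.
Head loss h_f = ΔP/(ρg) = 1.551e+05/(1020·9.81) = 15.5 m.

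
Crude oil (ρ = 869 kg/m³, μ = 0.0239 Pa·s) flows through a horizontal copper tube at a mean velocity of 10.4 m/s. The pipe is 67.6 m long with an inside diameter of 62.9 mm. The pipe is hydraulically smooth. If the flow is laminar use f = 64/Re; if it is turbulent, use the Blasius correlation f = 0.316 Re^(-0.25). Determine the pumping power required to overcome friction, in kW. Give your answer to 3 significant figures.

P ≈ 41.5 kW

Reynolds number Re = ρVD/μ = 869 · 10.4 · 0.0629 / 0.0239 = 2.379e+04.
Re > 4000 → turbulent. Smooth-pipe (Blasius): f = 0.316 Re^(-0.25) = 0.316/(2.379e+04)^0.25 = 0.02545.
Darcy-Weisbach: ΔP = f(L/D)(ρV²/2) = 0.02545·(67.6/0.0629)·(869·10.4²/2) = 0.02545·1075·4.7e+04 = 1.285e+06 Pa.
Q = V·A = 10.4·0.003107 = 0.03232 m³/s.
Pumping power P = QΔP = 0.03232·1.285e+06 = 41530 W = 41.5 kW.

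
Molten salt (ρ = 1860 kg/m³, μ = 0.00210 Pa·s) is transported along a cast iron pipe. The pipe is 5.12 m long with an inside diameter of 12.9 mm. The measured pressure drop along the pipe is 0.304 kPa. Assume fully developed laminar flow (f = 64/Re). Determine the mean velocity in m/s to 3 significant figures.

For laminar flow, f = 64/Re with Re = ρVD/μ, so Darcy-Weisbach reduces to ΔP = 32μLV/D². Solving for V: V = ΔP·D²/(32μL) = 304·(0.0129)²/(32·0.0021·5.12) = 0.147 m/s.
Check: Re = ρVD/μ = 1860·0.147·0.0129/0.0021 = 1680 < 2300, so the laminar assumption holds.

V ≈ 0.147 m/s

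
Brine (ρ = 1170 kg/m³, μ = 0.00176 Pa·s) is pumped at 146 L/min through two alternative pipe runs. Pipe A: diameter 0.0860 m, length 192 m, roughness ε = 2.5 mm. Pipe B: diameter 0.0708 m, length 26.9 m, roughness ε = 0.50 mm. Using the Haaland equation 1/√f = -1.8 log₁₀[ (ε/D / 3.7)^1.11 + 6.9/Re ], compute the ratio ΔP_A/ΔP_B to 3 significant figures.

ΔP_A/ΔP_B ≈ 4.32

Pipe A: V = Q/A = 0.002433/0.005809 = 0.4189 m/s; Re = 2.395e+04; ε/D = 0.0291; Haaland → f = 0.05784; ΔP_A = f(L/D)(ρV²/2) = 1.326e+04 Pa.
Pipe B: V = Q/A = 0.002433/0.003937 = 0.6181 m/s; Re = 2.909e+04; ε/D = 0.00706; Haaland → f = 0.03614; ΔP_B = f(L/D)(ρV²/2) = 3069 Pa.
ΔP_A/ΔP_B = 1.326e+04/3069 = 4.32.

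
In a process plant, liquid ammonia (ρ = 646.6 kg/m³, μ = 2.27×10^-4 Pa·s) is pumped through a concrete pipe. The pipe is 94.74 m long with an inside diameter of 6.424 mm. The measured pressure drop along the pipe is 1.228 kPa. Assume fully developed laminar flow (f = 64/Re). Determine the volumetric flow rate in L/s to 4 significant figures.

For laminar flow, f = 64/Re with Re = ρVD/μ, so Darcy-Weisbach reduces to ΔP = 32μLV/D². Solving for V: V = ΔP·D²/(32μL) = 1228·(0.006424)²/(32·0.000227·94.74) = 0.07364 m/s.
Check: Re = ρVD/μ = 646.6·0.07364·0.006424/0.000227 = 1347 < 2300, so the laminar assumption holds.
Q = V·A = 0.07364·(π/4·0.006424²) = 2.387e-06 m³/s = 0.002387 L/s.

Q ≈ 0.002387 L/s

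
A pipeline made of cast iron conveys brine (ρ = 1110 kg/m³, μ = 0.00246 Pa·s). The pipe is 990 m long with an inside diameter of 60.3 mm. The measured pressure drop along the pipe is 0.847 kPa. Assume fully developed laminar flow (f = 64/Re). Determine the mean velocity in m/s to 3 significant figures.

For laminar flow, f = 64/Re with Re = ρVD/μ, so Darcy-Weisbach reduces to ΔP = 32μLV/D². Solving for V: V = ΔP·D²/(32μL) = 847·(0.0603)²/(32·0.00246·990) = 0.03952 m/s.
Check: Re = ρVD/μ = 1110·0.03952·0.0603/0.00246 = 1075 < 2300, so the laminar assumption holds.

V ≈ 0.0395 m/s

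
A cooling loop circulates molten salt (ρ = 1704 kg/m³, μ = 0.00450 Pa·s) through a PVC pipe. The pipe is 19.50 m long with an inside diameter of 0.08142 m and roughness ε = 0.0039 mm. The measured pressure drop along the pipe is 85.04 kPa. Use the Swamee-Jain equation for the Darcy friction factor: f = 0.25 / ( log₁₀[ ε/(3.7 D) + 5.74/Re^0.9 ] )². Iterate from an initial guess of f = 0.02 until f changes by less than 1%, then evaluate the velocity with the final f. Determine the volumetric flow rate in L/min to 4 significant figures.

Rearranging Darcy-Weisbach: V = √(2·ΔP·D/(f·L·ρ)). With ε/D = 3.9e-06/0.08142 = 4.79e-05, iterate starting from f = 0.02:
  f = 0.02 → V = √(2·8.504e+04·0.08142/(0.02·19.5·1704)) = 4.565 m/s; Re = ρVD/μ = 1.407e+05; f → 0.017
  f = 0.017 → V = 4.951 m/s; Re = 1.526e+05; f → 0.01675
  f = 0.01675 → V = 4.988 m/s; Re = 1.538e+05; f → 0.01673
Converged (Δf/f < 1%). With the final f = 0.01673: V = √(2·8.504e+04·0.08142/(0.01673·19.5·1704)) = 4.991 m/s.
Q = V·A = 4.991·(π/4·0.08142²) = 0.02599 m³/s = 1559 L/min.

Q ≈ 1559 L/min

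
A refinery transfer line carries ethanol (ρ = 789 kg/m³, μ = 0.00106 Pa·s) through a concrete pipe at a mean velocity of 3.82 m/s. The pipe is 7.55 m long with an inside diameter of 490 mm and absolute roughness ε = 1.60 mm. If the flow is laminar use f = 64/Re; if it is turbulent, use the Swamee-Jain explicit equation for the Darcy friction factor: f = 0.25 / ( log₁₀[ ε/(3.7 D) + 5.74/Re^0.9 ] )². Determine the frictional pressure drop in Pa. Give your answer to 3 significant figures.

Reynolds number Re = ρVD/μ = 789 · 3.82 · 0.49 / 0.00106 = 1.393e+06.
Re > 4000 → turbulent. Relative roughness ε/D = 0.0016/0.49 = 0.00327. Swamee-Jain: f = 0.25/(log₁₀[0.00327/3.7 + 5.74/1.393e+06^0.9])² = 0.25/(log₁₀[0.000883 + 1.7e-05])² = 0.25/(-3.046)² = 0.02694.
Darcy-Weisbach: ΔP = f(L/D)(ρV²/2) = 0.02694·(7.55/0.49)·(789·3.82²/2) = 0.02694·15.41·5757 = 2390 Pa.

ΔP ≈ 2390 Pa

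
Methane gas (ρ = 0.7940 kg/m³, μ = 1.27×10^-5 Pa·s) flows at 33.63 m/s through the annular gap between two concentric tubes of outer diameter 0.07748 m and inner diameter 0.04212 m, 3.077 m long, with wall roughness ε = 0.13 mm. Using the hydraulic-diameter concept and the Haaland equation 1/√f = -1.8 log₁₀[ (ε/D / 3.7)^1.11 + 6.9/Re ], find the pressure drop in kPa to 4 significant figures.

Hydraulic diameter D_h = 4A/P = D_o - D_i = 0.07748 - 0.04212 = 0.03536 m.
Re = ρVD_h/μ = 0.794·33.63·0.03536/1.27e-05 = 7.435e+04.
ε/D_h = 0.00013/0.03536 = 0.00368; Haaland gives 1/√f = -1.8 log₁₀[0.000464+9.28e-05] = 5.857, so f = 0.02915.
ΔP = f(L/D_h)(ρV²/2) = 0.02915·3.077/0.03536·449 = 1139 Pa.
ΔP = 1.139 kPa.

ΔP ≈ 1.139 kPa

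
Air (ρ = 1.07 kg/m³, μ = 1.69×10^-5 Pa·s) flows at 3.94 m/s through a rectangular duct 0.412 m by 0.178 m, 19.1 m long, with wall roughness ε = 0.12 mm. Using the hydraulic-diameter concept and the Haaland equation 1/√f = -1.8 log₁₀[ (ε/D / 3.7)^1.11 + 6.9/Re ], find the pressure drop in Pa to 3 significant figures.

ΔP ≈ 13.7 Pa

Hydraulic diameter D_h = 4A/P = 4·(0.412·0.178)/(2·(0.412+0.178)) = 0.2933/1.18 = 0.2486 m.
Re = ρVD_h/μ = 1.07·3.94·0.2486/1.69e-05 = 6.201e+04.
ε/D_h = 0.00012/0.2486 = 0.000483; Haaland gives 1/√f = -1.8 log₁₀[4.88e-05+0.000111] = 6.832, so f = 0.02142.
ΔP = f(L/D_h)(ρV²/2) = 0.02142·19.1/0.2486·8.305 = 13.67 Pa.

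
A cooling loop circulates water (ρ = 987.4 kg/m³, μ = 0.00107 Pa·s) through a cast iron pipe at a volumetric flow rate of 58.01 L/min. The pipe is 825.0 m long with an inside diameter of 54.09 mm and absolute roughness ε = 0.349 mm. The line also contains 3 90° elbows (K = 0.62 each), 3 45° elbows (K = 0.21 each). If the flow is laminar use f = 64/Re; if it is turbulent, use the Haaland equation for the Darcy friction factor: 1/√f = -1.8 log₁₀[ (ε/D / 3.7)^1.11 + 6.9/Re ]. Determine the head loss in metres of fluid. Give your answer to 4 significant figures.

h_f ≈ 4.996 m

Q = 58.01 L/min = 58.01/60000 = 0.0009668 m³/s.
Cross-sectional area A = πD²/4 = π(0.05409)²/4 = 0.002298 m²; mean velocity V = Q/A = 0.0009668/0.002298 = 0.4208 m/s.
Reynolds number Re = ρVD/μ = 987.4 · 0.4208 · 0.05409 / 0.00107 = 2.1e+04.
Re > 4000 → turbulent. Relative roughness ε/D = 0.000349/0.05409 = 0.00645. Haaland: 1/√f = -1.8 log₁₀[(0.00645/3.7)^1.11 + 6.9/2.1e+04] = -1.8 log₁₀[0.000867 + 0.000329] = 5.26, so f = 0.03614.
Total minor-loss coefficient ΣK = 3·0.62 + 3·0.21 = 2.49.
ΔP = [f·L/D + ΣK]·(ρV²/2) = [0.03614·825/0.05409 + 2.49]·(987.4·0.4208²/2) = [551.2 + 2.49]·87.4 = 4.839e+04 Pa.
Head loss h_f = ΔP/(ρg) = 4.839e+04/(987.4·9.81) = 4.996 m.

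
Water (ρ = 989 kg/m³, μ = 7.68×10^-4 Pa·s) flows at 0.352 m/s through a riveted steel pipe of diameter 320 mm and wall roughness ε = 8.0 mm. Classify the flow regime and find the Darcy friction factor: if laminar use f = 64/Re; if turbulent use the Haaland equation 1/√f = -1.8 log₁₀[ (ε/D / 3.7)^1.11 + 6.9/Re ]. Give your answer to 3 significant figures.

f ≈ 0.0534

Re = ρVD/μ = 989·0.352·0.32/0.000768 = 1.451e+05.
Re > 4000 → turbulent. ε/D = 0.008/0.32 = 0.025; Haaland: 1/√f = -1.8 log₁₀[0.0039 + 4.76e-05] = 4.327, so f = 0.05342.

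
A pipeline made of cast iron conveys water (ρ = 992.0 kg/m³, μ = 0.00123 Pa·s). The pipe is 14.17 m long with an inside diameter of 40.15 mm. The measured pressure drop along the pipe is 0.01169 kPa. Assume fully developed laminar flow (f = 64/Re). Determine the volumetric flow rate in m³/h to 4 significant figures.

Q ≈ 0.1540 m³/h

For laminar flow, f = 64/Re with Re = ρVD/μ, so Darcy-Weisbach reduces to ΔP = 32μLV/D². Solving for V: V = ΔP·D²/(32μL) = 11.69·(0.04015)²/(32·0.00123·14.17) = 0.03379 m/s.
Check: Re = ρVD/μ = 992·0.03379·0.04015/0.00123 = 1094 < 2300, so the laminar assumption holds.
Q = V·A = 0.03379·(π/4·0.04015²) = 4.278e-05 m³/s = 0.1540 m³/h.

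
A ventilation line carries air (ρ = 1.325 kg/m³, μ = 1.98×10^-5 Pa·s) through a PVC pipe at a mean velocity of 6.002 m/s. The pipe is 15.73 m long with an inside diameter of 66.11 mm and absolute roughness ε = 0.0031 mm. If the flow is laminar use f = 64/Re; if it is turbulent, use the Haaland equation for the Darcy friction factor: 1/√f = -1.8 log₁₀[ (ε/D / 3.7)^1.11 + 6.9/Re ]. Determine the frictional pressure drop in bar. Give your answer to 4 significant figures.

Reynolds number Re = ρVD/μ = 1.325 · 6.002 · 0.06611 / 1.98e-05 = 2.655e+04.
Re > 4000 → turbulent. Relative roughness ε/D = 3.1e-06/0.06611 = 4.69e-05. Haaland: 1/√f = -1.8 log₁₀[(4.69e-05/3.7)^1.11 + 6.9/2.655e+04] = -1.8 log₁₀[3.67e-06 + 0.00026] = 6.443, so f = 0.02409.
Darcy-Weisbach: ΔP = f(L/D)(ρV²/2) = 0.02409·(15.73/0.06611)·(1.325·6.002²/2) = 0.02409·237.9·23.87 = 136.8 Pa.
ΔP = 136.8 Pa = 0.001368 bar.

ΔP ≈ 0.001368 bar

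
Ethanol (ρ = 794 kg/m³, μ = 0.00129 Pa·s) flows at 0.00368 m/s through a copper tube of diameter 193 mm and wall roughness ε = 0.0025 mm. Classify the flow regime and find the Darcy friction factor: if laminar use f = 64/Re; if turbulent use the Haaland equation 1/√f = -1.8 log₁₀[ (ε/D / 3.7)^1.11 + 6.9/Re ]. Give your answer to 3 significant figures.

f ≈ 0.146

Re = ρVD/μ = 794·0.00368·0.193/0.00129 = 437.2.
Re < 2300 → laminar, so f = 64/Re = 0.1464 (roughness is irrelevant in laminar flow).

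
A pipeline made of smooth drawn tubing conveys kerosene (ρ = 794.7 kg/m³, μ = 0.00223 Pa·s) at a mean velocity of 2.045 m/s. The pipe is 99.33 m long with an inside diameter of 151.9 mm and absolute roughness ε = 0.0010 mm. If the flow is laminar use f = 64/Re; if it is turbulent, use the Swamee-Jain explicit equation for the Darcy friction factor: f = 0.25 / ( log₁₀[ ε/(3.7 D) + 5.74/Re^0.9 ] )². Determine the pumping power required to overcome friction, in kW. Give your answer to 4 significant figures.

Reynolds number Re = ρVD/μ = 794.7 · 2.045 · 0.1519 / 0.00223 = 1.107e+05.
Re > 4000 → turbulent. Relative roughness ε/D = 1e-06/0.1519 = 6.58e-06. Swamee-Jain: f = 0.25/(log₁₀[6.58e-06/3.7 + 5.74/1.107e+05^0.9])² = 0.25/(log₁₀[1.78e-06 + 0.000166])² = 0.25/(-3.776)² = 0.01753.
Darcy-Weisbach: ΔP = f(L/D)(ρV²/2) = 0.01753·(99.33/0.1519)·(794.7·2.045²/2) = 0.01753·653.9·1662 = 1.905e+04 Pa.
Q = V·A = 2.045·0.01812 = 0.03706 m³/s.
Pumping power P = QΔP = 0.03706·1.905e+04 = 706.02 W = 0.7060 kW.

P ≈ 0.7060 kW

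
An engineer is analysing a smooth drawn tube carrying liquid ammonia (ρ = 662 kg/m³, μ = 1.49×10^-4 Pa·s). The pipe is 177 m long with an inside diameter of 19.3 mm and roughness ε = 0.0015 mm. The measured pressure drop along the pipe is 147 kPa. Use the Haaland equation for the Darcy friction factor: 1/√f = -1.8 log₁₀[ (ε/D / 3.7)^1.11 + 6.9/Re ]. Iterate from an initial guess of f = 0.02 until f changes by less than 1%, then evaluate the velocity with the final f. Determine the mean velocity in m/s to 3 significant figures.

Rearranging Darcy-Weisbach: V = √(2·ΔP·D/(f·L·ρ)). With ε/D = 1.5e-06/0.0193 = 7.77e-05, iterate starting from f = 0.02:
  f = 0.02 → V = √(2·1.47e+05·0.0193/(0.02·177·662)) = 1.556 m/s; Re = ρVD/μ = 1.334e+05; f → 0.0172
  f = 0.0172 → V = 1.678 m/s; Re = 1.439e+05; f → 0.01697
  f = 0.01697 → V = 1.689 m/s; Re = 1.448e+05; f → 0.01695
Converged (Δf/f < 1%). With the final f = 0.01695: V = √(2·1.47e+05·0.0193/(0.01695·177·662)) = 1.69 m/s.

V ≈ 1.69 m/s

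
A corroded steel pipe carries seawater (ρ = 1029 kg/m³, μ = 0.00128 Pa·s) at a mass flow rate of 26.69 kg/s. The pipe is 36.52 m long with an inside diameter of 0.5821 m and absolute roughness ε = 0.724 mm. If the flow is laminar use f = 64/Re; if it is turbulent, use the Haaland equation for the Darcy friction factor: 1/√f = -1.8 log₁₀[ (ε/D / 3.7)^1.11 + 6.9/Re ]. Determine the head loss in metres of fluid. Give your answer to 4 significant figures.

A = πD²/4 = π(0.5821)²/4 = 0.2661 m²; mean velocity V = ṁ/(ρA) = 26.69/(1029 · 0.2661) = 0.09746 m/s.
Reynolds number Re = ρVD/μ = 1029 · 0.09746 · 0.5821 / 0.00128 = 4.561e+04.
Re > 4000 → turbulent. Relative roughness ε/D = 0.000724/0.5821 = 0.00124. Haaland: 1/√f = -1.8 log₁₀[(0.00124/3.7)^1.11 + 6.9/4.561e+04] = -1.8 log₁₀[0.000139 + 0.000151] = 6.366, so f = 0.02468.
Darcy-Weisbach: ΔP = f(L/D)(ρV²/2) = 0.02468·(36.52/0.5821)·(1029·0.09746²/2) = 0.02468·62.74·4.887 = 7.567 Pa.
Head loss h_f = ΔP/(ρg) = 7.567/(1029·9.81) = 7.496×10^-4 m.

h_f ≈ 7.496×10^-4 m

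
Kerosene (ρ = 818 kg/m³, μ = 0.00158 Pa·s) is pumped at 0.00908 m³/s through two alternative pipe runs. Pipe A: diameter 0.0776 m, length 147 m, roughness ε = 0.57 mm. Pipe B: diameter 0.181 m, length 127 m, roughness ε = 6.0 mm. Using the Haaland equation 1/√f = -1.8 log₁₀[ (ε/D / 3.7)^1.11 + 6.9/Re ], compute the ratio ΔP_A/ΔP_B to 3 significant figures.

ΔP_A/ΔP_B ≈ 46.4

Pipe A: V = Q/A = 0.00908/0.004729 = 1.92 m/s; Re = 7.713e+04; ε/D = 0.00735; Haaland → f = 0.03517; ΔP_A = f(L/D)(ρV²/2) = 1.004e+05 Pa.
Pipe B: V = Q/A = 0.00908/0.02573 = 0.3529 m/s; Re = 3.307e+04; ε/D = 0.0331; Haaland → f = 0.06063; ΔP_B = f(L/D)(ρV²/2) = 2167 Pa.
ΔP_A/ΔP_B = 1.004e+05/2167 = 46.4.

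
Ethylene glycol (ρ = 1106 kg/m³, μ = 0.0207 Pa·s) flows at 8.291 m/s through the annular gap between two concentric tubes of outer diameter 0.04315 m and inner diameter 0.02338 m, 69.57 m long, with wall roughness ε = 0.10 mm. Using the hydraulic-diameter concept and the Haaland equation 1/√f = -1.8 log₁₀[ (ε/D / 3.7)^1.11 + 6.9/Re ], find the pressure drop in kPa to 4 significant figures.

Hydraulic diameter D_h = 4A/P = D_o - D_i = 0.04315 - 0.02338 = 0.01977 m.
Re = ρVD_h/μ = 1106·8.291·0.01977/0.0207 = 8758.
ε/D_h = 0.0001/0.01977 = 0.00506; Haaland gives 1/√f = -1.8 log₁₀[0.000662+0.000788] = 5.11, so f = 0.0383.
ΔP = f(L/D_h)(ρV²/2) = 0.0383·69.57/0.01977·3.801e+04 = 5.123e+06 Pa.
ΔP = 5123 kPa.

ΔP ≈ 5123 kPa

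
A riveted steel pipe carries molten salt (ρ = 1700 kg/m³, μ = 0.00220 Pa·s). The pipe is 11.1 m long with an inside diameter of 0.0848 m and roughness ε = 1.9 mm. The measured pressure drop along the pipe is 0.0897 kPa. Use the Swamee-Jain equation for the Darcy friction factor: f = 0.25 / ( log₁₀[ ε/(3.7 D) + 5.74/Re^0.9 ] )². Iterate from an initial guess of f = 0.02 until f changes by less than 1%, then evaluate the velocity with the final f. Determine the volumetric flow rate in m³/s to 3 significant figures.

Rearranging Darcy-Weisbach: V = √(2·ΔP·D/(f·L·ρ)). With ε/D = 0.0019/0.0848 = 0.0224, iterate starting from f = 0.02:
  f = 0.02 → V = √(2·89.7·0.0848/(0.02·11.1·1700)) = 0.2008 m/s; Re = ρVD/μ = 1.316e+04; f → 0.0544
  f = 0.0544 → V = 0.1217 m/s; Re = 7977; f → 0.05633
  f = 0.05633 → V = 0.1196 m/s; Re = 7839; f → 0.05642
Converged (Δf/f < 1%). With the final f = 0.05642: V = √(2·89.7·0.0848/(0.05642·11.1·1700)) = 0.1195 m/s.
Q = V·A = 0.1195·(π/4·0.0848²) = 0.0006752 m³/s = 6.75×10^-4 m³/s.

Q ≈ 6.75×10^-4 m³/s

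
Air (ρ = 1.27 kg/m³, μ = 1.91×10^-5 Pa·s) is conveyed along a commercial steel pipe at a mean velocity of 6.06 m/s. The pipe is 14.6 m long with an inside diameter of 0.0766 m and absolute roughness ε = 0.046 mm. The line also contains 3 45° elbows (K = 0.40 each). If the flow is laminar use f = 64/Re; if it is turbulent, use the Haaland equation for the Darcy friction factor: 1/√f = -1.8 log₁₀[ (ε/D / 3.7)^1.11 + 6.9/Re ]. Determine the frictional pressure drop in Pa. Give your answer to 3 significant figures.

Reynolds number Re = ρVD/μ = 1.27 · 6.06 · 0.0766 / 1.91e-05 = 3.087e+04.
Re > 4000 → turbulent. Relative roughness ε/D = 4.6e-05/0.0766 = 0.000601. Haaland: 1/√f = -1.8 log₁₀[(0.000601/3.7)^1.11 + 6.9/3.087e+04] = -1.8 log₁₀[6.22e-05 + 0.000224] = 6.379, so f = 0.02457.
Total minor-loss coefficient ΣK = 3·0.4 = 1.2.
ΔP = [f·L/D + ΣK]·(ρV²/2) = [0.02457·14.6/0.0766 + 1.2]·(1.27·6.06²/2) = [4.684 + 1.2]·23.32 = 137.2 Pa.

ΔP ≈ 137 Pa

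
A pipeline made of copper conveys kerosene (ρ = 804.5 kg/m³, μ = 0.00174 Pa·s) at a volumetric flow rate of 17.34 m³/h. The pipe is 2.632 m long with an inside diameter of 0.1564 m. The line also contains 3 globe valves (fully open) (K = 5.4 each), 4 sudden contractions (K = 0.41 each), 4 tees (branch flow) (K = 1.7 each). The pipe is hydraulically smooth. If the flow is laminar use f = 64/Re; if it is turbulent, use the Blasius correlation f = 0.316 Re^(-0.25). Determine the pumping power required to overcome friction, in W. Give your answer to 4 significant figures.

P ≈ 3.057 W

Q = 17.34 m³/h = 17.34/3600 = 0.004817 m³/s.
Cross-sectional area A = πD²/4 = π(0.1564)²/4 = 0.01921 m²; mean velocity V = Q/A = 0.004817/0.01921 = 0.2507 m/s.
Reynolds number Re = ρVD/μ = 804.5 · 0.2507 · 0.1564 / 0.00174 = 1.813e+04.
Re > 4000 → turbulent. Smooth-pipe (Blasius): f = 0.316 Re^(-0.25) = 0.316/(1.813e+04)^0.25 = 0.02723.
Total minor-loss coefficient ΣK = 3·5.4 + 4·0.41 + 4·1.7 = 24.6.
ΔP = [f·L/D + ΣK]·(ρV²/2) = [0.02723·2.632/0.1564 + 24.6]·(804.5·0.2507²/2) = [0.4583 + 24.6]·25.28 = 634.6 Pa.
Pumping power P = QΔP = 0.004817·634.6 = 3.0567 W = 3.057 W.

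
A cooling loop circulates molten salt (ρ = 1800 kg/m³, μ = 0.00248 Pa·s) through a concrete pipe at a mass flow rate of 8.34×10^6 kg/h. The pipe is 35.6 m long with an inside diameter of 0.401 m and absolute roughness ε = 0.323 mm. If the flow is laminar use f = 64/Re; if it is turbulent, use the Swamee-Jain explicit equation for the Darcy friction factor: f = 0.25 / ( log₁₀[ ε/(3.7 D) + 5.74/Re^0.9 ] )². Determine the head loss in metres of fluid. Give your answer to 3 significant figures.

h_f ≈ 8.84 m

ṁ = 8.34×10^6 kg/h = 8.34×10^6/3600 = 2317 kg/s.
A = πD²/4 = π(0.401)²/4 = 0.1263 m²; mean velocity V = ṁ/(ρA) = 2317/(1800 · 0.1263) = 10.19 m/s.
Reynolds number Re = ρVD/μ = 1800 · 10.19 · 0.401 / 0.00248 = 2.966e+06.
Re > 4000 → turbulent. Relative roughness ε/D = 0.000323/0.401 = 0.000805. Swamee-Jain: f = 0.25/(log₁₀[0.000805/3.7 + 5.74/2.966e+06^0.9])² = 0.25/(log₁₀[0.000218 + 8.59e-06])² = 0.25/(-3.645)² = 0.01881.
Darcy-Weisbach: ΔP = f(L/D)(ρV²/2) = 0.01881·(35.6/0.401)·(1800·10.19²/2) = 0.01881·88.78·9.347e+04 = 1.561e+05 Pa.
Head loss h_f = ΔP/(ρg) = 1.561e+05/(1800·9.81) = 8.84 m.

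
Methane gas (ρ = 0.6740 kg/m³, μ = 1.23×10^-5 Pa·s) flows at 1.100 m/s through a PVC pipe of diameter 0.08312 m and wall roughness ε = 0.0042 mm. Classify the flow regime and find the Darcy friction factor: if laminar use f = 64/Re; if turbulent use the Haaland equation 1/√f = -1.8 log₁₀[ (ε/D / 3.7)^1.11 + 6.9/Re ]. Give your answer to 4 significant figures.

f ≈ 0.03774

Re = ρVD/μ = 0.674·1.1·0.08312/1.23e-05 = 5010.
Re > 4000 → turbulent. ε/D = 4.2e-06/0.08312 = 5.05e-05; Haaland: 1/√f = -1.8 log₁₀[3.98e-06 + 0.00138] = 5.148, so f = 0.03774.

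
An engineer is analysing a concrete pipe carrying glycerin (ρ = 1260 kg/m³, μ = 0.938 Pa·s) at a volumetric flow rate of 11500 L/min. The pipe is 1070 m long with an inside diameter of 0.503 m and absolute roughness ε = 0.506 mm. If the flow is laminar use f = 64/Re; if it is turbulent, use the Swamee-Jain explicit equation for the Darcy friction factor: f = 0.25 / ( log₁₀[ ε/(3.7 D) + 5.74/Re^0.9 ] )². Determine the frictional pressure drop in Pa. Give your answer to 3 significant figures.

Q = 11500 L/min = 11500/60000 = 0.1917 m³/s.
Cross-sectional area A = πD²/4 = π(0.503)²/4 = 0.1987 m²; mean velocity V = Q/A = 0.1917/0.1987 = 0.9645 m/s.
Reynolds number Re = ρVD/μ = 1260 · 0.9645 · 0.503 / 0.938 = 651.7.
Re < 2300 → laminar flow, so f = 64/Re = 64/651.7 = 0.0982 (the turbulent correlation is not needed).
Darcy-Weisbach: ΔP = f(L/D)(ρV²/2) = 0.0982·(1070/0.503)·(1260·0.9645²/2) = 0.0982·2127·586.1 = 1.224e+05 Pa.

ΔP ≈ 122000 Pa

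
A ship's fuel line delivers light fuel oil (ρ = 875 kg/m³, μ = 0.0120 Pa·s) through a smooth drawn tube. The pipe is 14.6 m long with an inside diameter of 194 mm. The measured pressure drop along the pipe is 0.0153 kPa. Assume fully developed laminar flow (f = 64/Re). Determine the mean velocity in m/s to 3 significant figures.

For laminar flow, f = 64/Re with Re = ρVD/μ, so Darcy-Weisbach reduces to ΔP = 32μLV/D². Solving for V: V = ΔP·D²/(32μL) = 15.3·(0.194)²/(32·0.012·14.6) = 0.1027 m/s.
Check: Re = ρVD/μ = 875·0.1027·0.194/0.012 = 1453 < 2300, so the laminar assumption holds.

V ≈ 0.103 m/s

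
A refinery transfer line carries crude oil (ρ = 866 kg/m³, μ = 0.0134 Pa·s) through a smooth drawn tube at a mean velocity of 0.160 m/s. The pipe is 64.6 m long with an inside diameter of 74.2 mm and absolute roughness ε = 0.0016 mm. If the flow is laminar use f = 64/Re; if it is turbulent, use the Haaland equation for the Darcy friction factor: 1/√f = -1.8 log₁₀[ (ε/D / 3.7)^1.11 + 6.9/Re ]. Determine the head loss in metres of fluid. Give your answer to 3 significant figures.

Reynolds number Re = ρVD/μ = 866 · 0.16 · 0.0742 / 0.0134 = 767.3.
Re < 2300 → laminar flow, so f = 64/Re = 64/767.3 = 0.08341 (the turbulent correlation is not needed).
Darcy-Weisbach: ΔP = f(L/D)(ρV²/2) = 0.08341·(64.6/0.0742)·(866·0.16²/2) = 0.08341·870.6·11.08 = 805 Pa.
Head loss h_f = ΔP/(ρg) = 805/(866·9.81) = 0.0948 m.

h_f ≈ 0.0948 m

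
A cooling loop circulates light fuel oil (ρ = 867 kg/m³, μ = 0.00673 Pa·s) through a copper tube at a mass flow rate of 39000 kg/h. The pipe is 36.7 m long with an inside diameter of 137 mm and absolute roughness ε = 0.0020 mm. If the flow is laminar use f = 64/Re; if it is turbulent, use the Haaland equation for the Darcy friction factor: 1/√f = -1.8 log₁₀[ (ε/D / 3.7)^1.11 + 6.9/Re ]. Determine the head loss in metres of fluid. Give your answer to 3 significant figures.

ṁ = 39000 kg/h = 39000/3600 = 10.83 kg/s.
A = πD²/4 = π(0.137)²/4 = 0.01474 m²; mean velocity V = ṁ/(ρA) = 10.83/(867 · 0.01474) = 0.8476 m/s.
Reynolds number Re = ρVD/μ = 867 · 0.8476 · 0.137 / 0.00673 = 1.496e+04.
Re > 4000 → turbulent. Relative roughness ε/D = 2e-06/0.137 = 1.46e-05. Haaland: 1/√f = -1.8 log₁₀[(1.46e-05/3.7)^1.11 + 6.9/1.496e+04] = -1.8 log₁₀[1e-06 + 0.000461] = 6.003, so f = 0.02775.
Darcy-Weisbach: ΔP = f(L/D)(ρV²/2) = 0.02775·(36.7/0.137)·(867·0.8476²/2) = 0.02775·267.9·311.5 = 2315 Pa.
Head loss h_f = ΔP/(ρg) = 2315/(867·9.81) = 0.272 m.

h_f ≈ 0.272 m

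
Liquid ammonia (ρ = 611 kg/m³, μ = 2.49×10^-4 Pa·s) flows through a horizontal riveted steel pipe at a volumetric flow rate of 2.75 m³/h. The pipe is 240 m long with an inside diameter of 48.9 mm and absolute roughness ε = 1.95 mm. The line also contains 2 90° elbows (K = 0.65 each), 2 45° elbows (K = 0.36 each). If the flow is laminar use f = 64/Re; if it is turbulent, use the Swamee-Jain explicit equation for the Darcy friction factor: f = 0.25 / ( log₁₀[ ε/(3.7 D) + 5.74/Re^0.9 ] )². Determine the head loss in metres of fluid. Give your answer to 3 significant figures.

Q = 2.75 m³/h = 2.75/3600 = 0.0007639 m³/s.
Cross-sectional area A = πD²/4 = π(0.0489)²/4 = 0.001878 m²; mean velocity V = Q/A = 0.0007639/0.001878 = 0.4067 m/s.
Reynolds number Re = ρVD/μ = 611 · 0.4067 · 0.0489 / 0.000249 = 4.881e+04.
Re > 4000 → turbulent. Relative roughness ε/D = 0.00195/0.0489 = 0.0399. Swamee-Jain: f = 0.25/(log₁₀[0.0399/3.7 + 5.74/4.881e+04^0.9])² = 0.25/(log₁₀[0.0108 + 0.000346])² = 0.25/(-1.954)² = 0.06549.
Total minor-loss coefficient ΣK = 2·0.65 + 2·0.36 = 2.02.
ΔP = [f·L/D + ΣK]·(ρV²/2) = [0.06549·240/0.0489 + 2.02]·(611·0.4067²/2) = [321.4 + 2.02]·50.54 = 1.635e+04 Pa.
Head loss h_f = ΔP/(ρg) = 1.635e+04/(611·9.81) = 2.73 m.

h_f ≈ 2.73 m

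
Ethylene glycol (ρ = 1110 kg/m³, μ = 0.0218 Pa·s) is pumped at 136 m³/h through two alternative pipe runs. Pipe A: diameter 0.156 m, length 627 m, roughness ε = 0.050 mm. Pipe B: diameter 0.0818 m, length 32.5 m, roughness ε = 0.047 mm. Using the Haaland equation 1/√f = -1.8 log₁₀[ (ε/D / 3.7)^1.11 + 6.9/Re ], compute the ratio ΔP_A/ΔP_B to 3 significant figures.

ΔP_A/ΔP_B ≈ 0.865

Pipe A: V = Q/A = 0.03778/0.01911 = 1.977 m/s; Re = 1.57e+04; ε/D = 0.000321; Haaland → f = 0.02788; ΔP_A = f(L/D)(ρV²/2) = 2.429e+05 Pa.
Pipe B: V = Q/A = 0.03778/0.005255 = 7.189 m/s; Re = 2.994e+04; ε/D = 0.000575; Haaland → f = 0.02465; ΔP_B = f(L/D)(ρV²/2) = 2.809e+05 Pa.
ΔP_A/ΔP_B = 2.429e+05/2.809e+05 = 0.865.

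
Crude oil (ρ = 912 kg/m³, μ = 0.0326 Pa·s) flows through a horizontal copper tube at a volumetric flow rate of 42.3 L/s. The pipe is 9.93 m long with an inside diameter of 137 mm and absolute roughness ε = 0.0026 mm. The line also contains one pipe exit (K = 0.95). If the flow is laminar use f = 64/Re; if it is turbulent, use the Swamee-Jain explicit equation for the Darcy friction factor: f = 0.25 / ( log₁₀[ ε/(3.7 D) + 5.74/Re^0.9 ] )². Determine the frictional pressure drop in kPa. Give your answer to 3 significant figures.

Q = 42.3 L/s = 42.3/1000 = 0.0423 m³/s.
Cross-sectional area A = πD²/4 = π(0.137)²/4 = 0.01474 m²; mean velocity V = Q/A = 0.0423/0.01474 = 2.87 m/s.
Reynolds number Re = ρVD/μ = 912 · 2.87 · 0.137 / 0.0326 = 1.1e+04.
Re > 4000 → turbulent. Relative roughness ε/D = 2.6e-06/0.137 = 1.9e-05. Swamee-Jain: f = 0.25/(log₁₀[1.9e-05/3.7 + 5.74/1.1e+04^0.9])² = 0.25/(log₁₀[5.13e-06 + 0.00132])² = 0.25/(-2.877)² = 0.03021.
Total minor-loss coefficient ΣK = 1·0.95 = 0.95.
ΔP = [f·L/D + ΣK]·(ρV²/2) = [0.03021·9.93/0.137 + 0.95]·(912·2.87²/2) = [2.19 + 0.95]·3755 = 1.179e+04 Pa.
ΔP = 1.179e+04 Pa = 11.8 kPa.

ΔP ≈ 11.8 kPa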